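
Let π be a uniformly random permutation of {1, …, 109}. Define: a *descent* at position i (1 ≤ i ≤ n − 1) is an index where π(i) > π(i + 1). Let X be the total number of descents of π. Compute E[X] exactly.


Write X = Σ X_I over i = 1, …, 108, with X_I the indicator of one descent.
There are 108 indicators.
For each fixed i, the pair (π(i), π(i+1)) is a uniformly random ordered pair of distinct values from {1, …, 109}; by symmetry P[π(i) > π(i+1)] = 1/2.
By linearity: E[X] = 108 · (1/2) = (109 − 1) · (1/2) = 54 ≈ 54.00000.

E[X] = 54 = 54.00000.


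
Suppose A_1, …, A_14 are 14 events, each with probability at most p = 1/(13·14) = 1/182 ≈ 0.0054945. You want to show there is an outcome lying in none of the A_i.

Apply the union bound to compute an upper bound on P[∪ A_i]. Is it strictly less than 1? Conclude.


Union bound: P[∪_{i=1}^{14} A_i] ≤ Σ_i P[A_i] ≤ 14·p = 14·(1/182) = 1/13.
Numerically: 1/13 ≈ 0.0769231.
Is 1/13 < 1? YES.
Since P[∪ A_i] ≤ 1/13 < 1, the complement has P[∩ A_i^c] ≥ 1 − 1/13 = 12/13 > 0, so some outcome avoids every A_i.

14·p = 1/13 ≈ 0.0769231; existence CERTIFIED by the union bound.


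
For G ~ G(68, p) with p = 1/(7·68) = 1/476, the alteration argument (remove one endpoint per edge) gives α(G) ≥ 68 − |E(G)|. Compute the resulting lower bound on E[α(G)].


E[|E(G)|] = C(68, 2)·p = 2278 · (1/476) = 67/14.
E[α(G)] ≥ n − E[|E(G)|] = 68 − 67/14 = 885/14.
Numerically: ≈ 63.214.
(This is only a lower bound; the true E[α(G)] may be larger.)

E[α(G)] ≥ 885/14 ≈ 63.214.


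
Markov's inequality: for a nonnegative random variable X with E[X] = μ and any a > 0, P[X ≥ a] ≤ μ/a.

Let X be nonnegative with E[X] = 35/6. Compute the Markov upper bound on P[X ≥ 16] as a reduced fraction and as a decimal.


μ = E[X] = 35/6, a = 16.
Markov: P[X ≥ 16] ≤ μ/a = (35/6)/16 = 35/96.
Numerically: ≈ 0.364583.
(Since a = 16 > μ = 5.833333, the bound 35/96 is < 1 and informative.)

P[X ≥ 16] ≤ 35/96 ≈ 0.364583.


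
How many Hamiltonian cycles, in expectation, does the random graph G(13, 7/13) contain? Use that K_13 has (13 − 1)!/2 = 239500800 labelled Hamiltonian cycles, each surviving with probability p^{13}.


K_13 has (13 − 1)!/2 = 239500800 labelled Hamiltonian cycles.
For each such Hamiltonian cycle H, let X_H = 1 if all 13 edges of H are present in G. Then P[X_H = 1] = p^{13} = (7/13)^{13} = 96889010407/302875106592253.
By linearity of expectation: E[X] = Σ_H E[X_H] = 239500800 · p^{13} = 239500800 · 96889010407/302875106592253 = 23204995503684825600/302875106592253.
Numerically: E[X] ≈ 76615.7.

E[X] = 239500800 · (7/13)^{13} = 23204995503684825600/302875106592253 ≈ 76615.7.


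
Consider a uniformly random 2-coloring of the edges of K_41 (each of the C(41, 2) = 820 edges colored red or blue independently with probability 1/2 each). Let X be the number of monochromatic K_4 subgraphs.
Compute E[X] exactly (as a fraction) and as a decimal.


Let X = Σ_S X_S over the C(41, 4) = 101270 subsets S of size 4, where X_S = 1 if the K_4 on S is monochromatic.
For a fixed S, the K_4 on S has C(4, 2) = 6 edges. P[all 6 edges red] = (1/2)^6, and likewise for blue, so P[monochromatic] = 2·(1/2)^6 = 2^{1 − 6} = 1/32.
By linearity: E[X] = C(41, 4) · 2^{1 − 6} = 101270 · 1/32 = 50635/16.
Numerically: E[X] ≈ 3164.687500.

E[X] = C(41,4)·2^(1−C(4,2)) = 50635/16 ≈ 3164.687500.


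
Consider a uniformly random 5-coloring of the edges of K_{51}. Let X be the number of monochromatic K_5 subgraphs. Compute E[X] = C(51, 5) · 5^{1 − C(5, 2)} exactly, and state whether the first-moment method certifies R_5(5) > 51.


E[X] = C(51, 5) · 5^{1 − 10} = 2349060 · 5^{−9} = 2349060/1953125.
As a reduced fraction: E[X] = 469812/390625 ≈ 1.202719.
Is E[X] < 1? NO.
Since E[X] ≥ 1, the first-moment bound is inconclusive at n = 51; it does NOT by itself certify R_5(5) > 51.

E[X] = 469812/390625 ≈ 1.202719; E[X] ≥ 1; first-moment method inconclusive here.


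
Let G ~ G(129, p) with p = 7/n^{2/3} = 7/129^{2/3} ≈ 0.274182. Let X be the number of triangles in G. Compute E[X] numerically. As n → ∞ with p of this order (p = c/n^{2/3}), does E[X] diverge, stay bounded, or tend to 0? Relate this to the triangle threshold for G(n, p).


Number of potential triangles: C(129, 3) = 349504.
Each occurs with probability p³ ≈ (0.274182)³ ≈ 2.06117421e-02.
By linearity: E[X] = C(129, 3)·p³ ≈ 349504 · 2.06117421e-02 ≈ 7203.886305.
Since α = 2/3 < 1, p = c/n^{2/3} ≫ 1/n is above the triangle threshold p ~ 1/n. Asymptotically E[X] ~ (c³/6)·n^{3(1−α)} = (7³/6)·n^{1} → ∞; triangles are abundant w.h.p.

E[X] ≈ 7203.886305; in regime p = Θ(1/n^{2/3}) E[X] diverges (above the triangle threshold p ~ 1/n).


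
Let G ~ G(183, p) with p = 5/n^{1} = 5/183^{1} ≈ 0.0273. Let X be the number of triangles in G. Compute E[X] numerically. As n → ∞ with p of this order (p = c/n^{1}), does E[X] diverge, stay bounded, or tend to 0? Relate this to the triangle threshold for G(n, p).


Number of potential triangles: C(183, 3) = 1004731.
Each occurs with probability p³ ≈ (0.0273)³ ≈ 2.03966e-05.
By linearity: E[X] = C(183, 3)·p³ ≈ 1004731 · 2.03966e-05 ≈ 20.493.
Here α = 1, so p = 5/n is exactly at the triangle threshold p ~ 1/n. Asymptotically E[X] → c³/6 = 5³/6 = 125/6 ≈ 20.833, a bounded constant. In this regime the triangle count is asymptotically Poisson(c³/6).

E[X] ≈ 20.493; in regime p = Θ(1/n^{1}) E[X] stays bounded (at the triangle threshold p ~ 1/n).


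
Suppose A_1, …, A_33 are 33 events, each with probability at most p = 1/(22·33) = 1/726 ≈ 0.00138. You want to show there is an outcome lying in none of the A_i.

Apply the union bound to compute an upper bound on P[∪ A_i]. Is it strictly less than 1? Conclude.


Union bound: P[∪_{i=1}^{33} A_i] ≤ Σ_i P[A_i] ≤ 33·p = 33·(1/726) = 1/22.
Numerically: 1/22 ≈ 0.04545.
Is 1/22 < 1? YES.
Since P[∪ A_i] ≤ 1/22 < 1, the complement has P[∩ A_i^c] ≥ 1 − 1/22 = 21/22 > 0, so some outcome avoids every A_i.

33·p = 1/22 ≈ 0.04545; existence CERTIFIED by the union bound.


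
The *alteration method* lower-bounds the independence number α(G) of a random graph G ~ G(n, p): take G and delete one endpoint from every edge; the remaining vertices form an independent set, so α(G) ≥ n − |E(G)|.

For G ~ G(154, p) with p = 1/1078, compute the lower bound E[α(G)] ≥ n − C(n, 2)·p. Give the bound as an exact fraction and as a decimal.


E[|E(G)|] = C(154, 2)·p = 11781 · (1/1078) = 153/14.
E[α(G)] ≥ n − E[|E(G)|] = 154 − 153/14 = 2003/14.
Numerically: ≈ 143.07143.
(This is only a lower bound; the true E[α(G)] may be larger.)

E[α(G)] ≥ 2003/14 ≈ 143.07143.


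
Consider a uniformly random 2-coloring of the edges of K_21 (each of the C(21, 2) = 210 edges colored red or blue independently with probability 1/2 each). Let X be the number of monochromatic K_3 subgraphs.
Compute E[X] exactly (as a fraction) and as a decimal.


Let X = Σ_S X_S over the C(21, 3) = 1330 subsets S of size 3, where X_S = 1 if the K_3 on S is monochromatic.
For a fixed S, the K_3 on S has C(3, 2) = 3 edges. P[all 3 edges red] = (1/2)^3, and likewise for blue, so P[monochromatic] = 2·(1/2)^3 = 2^{1 − 3} = 1/4.
Summing: E[X] = C(21, 3) · 2^{1 − 3} = 1330 · 1/4 = 665/2.
Numerically: E[X] ≈ 332.50000.

E[X] = C(21,3)·2^(1−C(3,2)) = 665/2 ≈ 332.50000.


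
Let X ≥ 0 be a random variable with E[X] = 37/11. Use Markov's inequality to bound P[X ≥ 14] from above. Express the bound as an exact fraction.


μ = E[X] = 37/11, a = 14.
Markov: P[X ≥ 14] ≤ μ/a = (37/11)/14 = 37/154.
Numerically: ≈ 0.2403.
(Since a = 14 > μ = 3.3636, the bound 37/154 is < 1 and informative.)

P[X ≥ 14] ≤ 37/154 ≈ 0.2403.


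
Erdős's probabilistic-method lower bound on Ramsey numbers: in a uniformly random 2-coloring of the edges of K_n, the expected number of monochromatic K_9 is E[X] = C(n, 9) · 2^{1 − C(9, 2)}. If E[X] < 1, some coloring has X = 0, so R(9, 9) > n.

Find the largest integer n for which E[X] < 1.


We need C(n, 9) · 2^{1 − 36} < 1, i.e. C(n, 9) < 2^{36 − 1} = 34359738368.
Check values of n near the boundary:
  n = 59: C(59, 9) = 12565671261; 12565671261 < 34359738368? YES
  n = 60: C(60, 9) = 14783142660; 14783142660 < 34359738368? YES
  n = 61: C(61, 9) = 17341763505; 17341763505 < 34359738368? YES
  n = 62: C(62, 9) = 20286591270; 20286591270 < 34359738368? YES
  n = 63: C(63, 9) = 23667689815; 23667689815 < 34359738368? YES
  n = 64: C(64, 9) = 27540584512; 27540584512 < 34359738368? YES
  n = 65: C(65, 9) = 31966749880; 31966749880 < 34359738368? YES
  n = 66: C(66, 9) = 37014131440; 37014131440 < 34359738368? NO
  n = 67: C(67, 9) = 42757703560; 42757703560 < 34359738368? NO
  n = 68: C(68, 9) = 49280065120; 49280065120 < 34359738368? NO
The largest n with C(n, 9) < 34359738368 is n = 65 (where E[X] = 3995843735/4294967296 ≈ 0.930355). Hence R(9, 9) > 65, i.e. R(9, 9) ≥ 66.

Largest n = 65; hence R(9, 9) > 65.


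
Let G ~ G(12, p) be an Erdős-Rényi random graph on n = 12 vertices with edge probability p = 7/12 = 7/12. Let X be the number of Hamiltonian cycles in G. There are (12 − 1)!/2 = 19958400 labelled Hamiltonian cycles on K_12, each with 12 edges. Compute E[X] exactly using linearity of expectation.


K_12 has (12 − 1)!/2 = 19958400 labelled Hamiltonian cycles.
For each such Hamiltonian cycle H, let X_H = 1 if all 12 edges of H are present in G. Then P[X_H = 1] = p^{12} = (7/12)^{12} = 13841287201/8916100448256.
Summing the indicators: E[X] = Σ_H E[X_H] = 19958400 · p^{12} = 19958400 · 13841287201/8916100448256 = 26644477861925/859963392.
Numerically: E[X] ≈ 3.1e+04.

E[X] = 19958400 · (7/12)^{12} = 26644477861925/859963392 ≈ 3.1e+04.


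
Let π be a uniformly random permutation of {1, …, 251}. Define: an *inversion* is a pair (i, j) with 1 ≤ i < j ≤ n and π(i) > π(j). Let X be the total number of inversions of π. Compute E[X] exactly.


Write X = Σ X_I over the C(251, 2) = 31375 pairs i < j, with X_I the indicator of one inversion.
There are 31375 indicators.
For each fixed pair i < j, the values π(i) and π(j) are two distinct elements of {1, …, 251} in uniformly random order; by symmetry P[π(i) > π(j)] = 1/2.
By linearity: E[X] = 31375 · (1/2) = C(251, 2) · (1/2) = 31375/2 = 31375/2 ≈ 15687.500.

E[X] = 31375/2 = 15687.500.


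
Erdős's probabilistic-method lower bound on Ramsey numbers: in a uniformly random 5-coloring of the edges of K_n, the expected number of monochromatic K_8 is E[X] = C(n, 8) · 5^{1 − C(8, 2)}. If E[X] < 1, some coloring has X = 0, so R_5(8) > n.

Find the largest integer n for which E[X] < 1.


We need C(n, 8) · 5^{1 − 28} < 1, i.e. C(n, 8) < 5^{28 − 1} = 7450580596923828125.
Check values of n near the boundary:
  n = 860: C(860, 8) = 7182671140665308145; 7182671140665308145 < 7450580596923828125? YES
  n = 861: C(861, 8) = 7250034996615275865; 7250034996615275865 < 7450580596923828125? YES
  n = 862: C(862, 8) = 7317951015318931845; 7317951015318931845 < 7450580596923828125? YES
  n = 863: C(863, 8) = 7386423071602617757; 7386423071602617757 < 7450580596923828125? YES
  n = 864: C(864, 8) = 7455455062926006708; 7455455062926006708 < 7450580596923828125? NO
  n = 865: C(865, 8) = 7525050909487743060; 7525050909487743060 < 7450580596923828125? NO
  n = 866: C(866, 8) = 7595214554331451620; 7595214554331451620 < 7450580596923828125? NO
The largest n with C(n, 8) < 7450580596923828125 is n = 863 (where E[X] = 7386423071602617757/7450580596923828125 ≈ 0.991389). Hence R_5(8) > 863, i.e. R_5(8) ≥ 864.

Largest n = 863; hence R_5(8) > 863.


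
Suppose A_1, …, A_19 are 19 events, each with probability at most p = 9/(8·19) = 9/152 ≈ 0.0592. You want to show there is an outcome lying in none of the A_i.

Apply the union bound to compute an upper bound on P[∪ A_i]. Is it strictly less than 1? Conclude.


Union bound: P[∪_{i=1}^{19} A_i] ≤ Σ_i P[A_i] ≤ 19·p = 19·(9/152) = 9/8.
Numerically: 9/8 ≈ 1.1250.
Is 9/8 < 1? NO.
Since the bound 9/8 is ≥ 1, the union bound is uninformative here; it does NOT by itself certify existence.

19·p = 9/8 ≈ 1.1250; existence NOT certified by the union bound.


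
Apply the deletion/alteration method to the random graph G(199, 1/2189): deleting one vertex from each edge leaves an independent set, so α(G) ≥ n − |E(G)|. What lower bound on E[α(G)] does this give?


E[|E(G)|] = C(199, 2)·p = 19701 · (1/2189) = 9.
E[α(G)] ≥ n − E[|E(G)|] = 199 − 9 = 190.
Numerically: ≈ 190.0000.
(This is only a lower bound; the true E[α(G)] may be larger.)

E[α(G)] ≥ 190 ≈ 190.0000.


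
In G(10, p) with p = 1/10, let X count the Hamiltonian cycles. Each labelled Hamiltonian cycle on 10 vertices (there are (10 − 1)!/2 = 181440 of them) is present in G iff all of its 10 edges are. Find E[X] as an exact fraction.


K_10 has (10 − 1)!/2 = 181440 labelled Hamiltonian cycles.
For each such Hamiltonian cycle H, let X_H = 1 if all 10 edges of H are present in G. Then P[X_H = 1] = p^{10} = (1/10)^{10} = 1/10000000000.
By linearity: E[X] = Σ_H E[X_H] = 181440 · p^{10} = 181440 · 1/10000000000 = 567/31250000.
Numerically: E[X] ≈ 1.8144e-05.

E[X] = 181440 · (1/10)^{10} = 567/31250000 ≈ 1.8144e-05.


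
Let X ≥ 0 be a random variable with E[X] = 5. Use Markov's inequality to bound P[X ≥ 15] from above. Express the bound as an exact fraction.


μ = E[X] = 5, a = 15.
Markov: P[X ≥ 15] ≤ μ/a = (5)/15 = 1/3.
Numerically: ≈ 0.333333.
(Since a = 15 > μ = 5.000000, the bound 1/3 is < 1 and informative.)

P[X ≥ 15] ≤ 1/3 ≈ 0.333333.


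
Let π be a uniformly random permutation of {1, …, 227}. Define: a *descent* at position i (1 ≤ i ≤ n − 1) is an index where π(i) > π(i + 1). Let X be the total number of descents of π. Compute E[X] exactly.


Write X = Σ X_I over i = 1, …, 226, with X_I the indicator of one descent.
There are 226 indicators.
For each fixed i, the pair (π(i), π(i+1)) is a uniformly random ordered pair of distinct values from {1, …, 227}; by symmetry P[π(i) > π(i+1)] = 1/2.
By linearity: E[X] = 226 · (1/2) = (227 − 1) · (1/2) = 113 ≈ 113.000000.

E[X] = 113 = 113.000000.


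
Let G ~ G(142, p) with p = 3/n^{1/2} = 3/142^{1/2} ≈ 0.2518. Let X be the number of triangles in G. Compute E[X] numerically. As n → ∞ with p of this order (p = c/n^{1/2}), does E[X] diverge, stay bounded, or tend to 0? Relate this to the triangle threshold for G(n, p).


Number of potential triangles: C(142, 3) = 467180.
Each occurs with probability p³ ≈ (0.2518)³ ≈ 1.595627e-02.
By linearity: E[X] = C(142, 3)·p³ ≈ 467180 · 1.595627e-02 ≈ 7454.4480.
Since α = 1/2 < 1, p = c/n^{1/2} ≫ 1/n is above the triangle threshold p ~ 1/n. Asymptotically E[X] ~ (c³/6)·n^{3(1−α)} = (3³/6)·n^{1.5} → ∞; triangles are abundant w.h.p.

E[X] ≈ 7454.4480; in regime p = Θ(1/n^{1/2}) E[X] diverges (above the triangle threshold p ~ 1/n).


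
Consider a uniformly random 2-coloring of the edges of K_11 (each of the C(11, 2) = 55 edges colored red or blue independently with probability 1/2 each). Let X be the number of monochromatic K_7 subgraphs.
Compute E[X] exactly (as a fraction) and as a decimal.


Let X = Σ_S X_S over the C(11, 7) = 330 subsets S of size 7, where X_S = 1 if the K_7 on S is monochromatic.
For a fixed S, the K_7 on S has C(7, 2) = 21 edges. P[all 21 edges red] = (1/2)^21, and likewise for blue, so P[monochromatic] = 2·(1/2)^21 = 2^{1 − 21} = 1/1048576.
By linearity: E[X] = C(11, 7) · 2^{1 − 21} = 330 · 1/1048576 = 165/524288.
Numerically: E[X] ≈ 0.000315.

E[X] = C(11,7)·2^(1−C(7,2)) = 165/524288 ≈ 0.000315.


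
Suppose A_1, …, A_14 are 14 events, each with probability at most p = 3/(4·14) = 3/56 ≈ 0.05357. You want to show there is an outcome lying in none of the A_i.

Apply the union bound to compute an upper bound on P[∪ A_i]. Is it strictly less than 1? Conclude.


Union bound: P[∪_{i=1}^{14} A_i] ≤ Σ_i P[A_i] ≤ 14·p = 14·(3/56) = 3/4.
Numerically: 3/4 ≈ 0.75000.
Is 3/4 < 1? YES.
Since P[∪ A_i] ≤ 3/4 < 1, the complement has P[∩ A_i^c] ≥ 1 − 3/4 = 1/4 > 0, so some outcome avoids every A_i.

14·p = 3/4 ≈ 0.75000; existence CERTIFIED by the union bound.


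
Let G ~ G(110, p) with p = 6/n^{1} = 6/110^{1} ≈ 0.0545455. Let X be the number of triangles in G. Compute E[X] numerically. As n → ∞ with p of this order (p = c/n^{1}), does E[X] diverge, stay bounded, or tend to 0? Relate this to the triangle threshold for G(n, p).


Number of potential triangles: C(110, 3) = 215820.
Each occurs with probability p³ ≈ (0.0545455)³ ≈ 1.62283997e-04.
By linearity: E[X] = C(110, 3)·p³ ≈ 215820 · 1.62283997e-04 ≈ 35.024132.
Here α = 1, so p = 6/n is exactly at the triangle threshold p ~ 1/n. Asymptotically E[X] → c³/6 = 6³/6 = 36 ≈ 36.000000, a bounded constant. In this regime the triangle count is asymptotically Poisson(c³/6).

E[X] ≈ 35.024132; in regime p = Θ(1/n^{1}) E[X] stays bounded (at the triangle threshold p ~ 1/n).


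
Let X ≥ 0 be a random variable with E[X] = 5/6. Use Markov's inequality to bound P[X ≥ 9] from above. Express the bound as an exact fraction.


μ = E[X] = 5/6, a = 9.
Markov: P[X ≥ 9] ≤ μ/a = (5/6)/9 = 5/54.
Numerically: ≈ 0.092593.
(Since a = 9 > μ = 0.833333, the bound 5/54 is < 1 and informative.)

P[X ≥ 9] ≤ 5/54 ≈ 0.092593.


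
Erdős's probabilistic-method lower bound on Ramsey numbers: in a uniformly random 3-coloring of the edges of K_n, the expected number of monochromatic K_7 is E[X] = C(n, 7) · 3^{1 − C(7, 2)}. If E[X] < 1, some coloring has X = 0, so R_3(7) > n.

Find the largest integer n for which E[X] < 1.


We need C(n, 7) · 3^{1 − 21} < 1, i.e. C(n, 7) < 3^{21 − 1} = 3486784401.
Check values of n near the boundary:
  n = 76: C(76, 7) = 2186189400; 2186189400 < 3486784401? YES
  n = 77: C(77, 7) = 2404808340; 2404808340 < 3486784401? YES
  n = 78: C(78, 7) = 2641902120; 2641902120 < 3486784401? YES
  n = 79: C(79, 7) = 2898753715; 2898753715 < 3486784401? YES
  n = 80: C(80, 7) = 3176716400; 3176716400 < 3486784401? YES
  n = 81: C(81, 7) = 3477216600; 3477216600 < 3486784401? YES
  n = 82: C(82, 7) = 3801756816; 3801756816 < 3486784401? NO
The largest n with C(n, 7) < 3486784401 is n = 81 (where E[X] = 42928600/43046721 ≈ 0.99726). Hence R_3(7) > 81, i.e. R_3(7) ≥ 82.

Largest n = 81; hence R_3(7) > 81.


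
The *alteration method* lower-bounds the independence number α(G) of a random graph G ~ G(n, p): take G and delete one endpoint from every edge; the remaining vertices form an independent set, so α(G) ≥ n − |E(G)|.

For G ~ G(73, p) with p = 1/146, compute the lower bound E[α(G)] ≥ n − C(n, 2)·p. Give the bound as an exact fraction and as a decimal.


E[|E(G)|] = C(73, 2)·p = 2628 · (1/146) = 18.
E[α(G)] ≥ n − E[|E(G)|] = 73 − 18 = 55.
Numerically: ≈ 55.000.
(This is only a lower bound; the true E[α(G)] may be larger.)

E[α(G)] ≥ 55 ≈ 55.000.


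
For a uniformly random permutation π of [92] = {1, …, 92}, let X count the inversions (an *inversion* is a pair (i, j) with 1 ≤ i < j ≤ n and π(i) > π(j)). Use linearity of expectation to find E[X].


Write X = Σ X_I over the C(92, 2) = 4186 pairs i < j, with X_I the indicator of one inversion.
There are 4186 indicators.
For each fixed pair i < j, the values π(i) and π(j) are two distinct elements of {1, …, 92} in uniformly random order; by symmetry P[π(i) > π(j)] = 1/2.
By linearity: E[X] = 4186 · (1/2) = C(92, 2) · (1/2) = 4186/2 = 2093 ≈ 2093.0000.

E[X] = 2093 = 2093.0000.


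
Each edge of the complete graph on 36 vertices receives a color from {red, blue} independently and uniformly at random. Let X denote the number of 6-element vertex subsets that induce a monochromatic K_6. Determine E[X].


Let X = Σ_S X_S over the C(36, 6) = 1947792 subsets S of size 6, where X_S = 1 if the K_6 on S is monochromatic.
For a fixed S, the K_6 on S has C(6, 2) = 15 edges. P[all 15 edges red] = (1/2)^15, and likewise for blue, so P[monochromatic] = 2·(1/2)^15 = 2^{1 − 15} = 1/16384.
By linearity: E[X] = C(36, 6) · 2^{1 − 15} = 1947792 · 1/16384 = 121737/1024.
Numerically: E[X] ≈ 118.884.

E[X] = C(36,6)·2^(1−C(6,2)) = 121737/1024 ≈ 118.884.


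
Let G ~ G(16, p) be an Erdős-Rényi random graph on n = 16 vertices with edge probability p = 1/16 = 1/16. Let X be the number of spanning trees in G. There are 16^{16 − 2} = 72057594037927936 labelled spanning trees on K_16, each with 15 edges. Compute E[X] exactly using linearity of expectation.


K_16 has 16^{16 − 2} = 72057594037927936 labelled spanning trees.
For each such spanning tree H, let X_H = 1 if all 15 edges of H are present in G. Then P[X_H = 1] = p^{15} = (1/16)^{15} = 1/1152921504606846976.
By linearity: E[X] = Σ_H E[X_H] = 72057594037927936 · p^{15} = 72057594037927936 · 1/1152921504606846976 = 1/16.
Numerically: E[X] ≈ 0.0625.

E[X] = 72057594037927936 · (1/16)^{15} = 1/16 ≈ 0.0625.


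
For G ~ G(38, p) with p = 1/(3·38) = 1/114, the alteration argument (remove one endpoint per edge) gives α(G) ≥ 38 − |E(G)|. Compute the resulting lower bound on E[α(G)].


E[|E(G)|] = C(38, 2)·p = 703 · (1/114) = 37/6.
E[α(G)] ≥ n − E[|E(G)|] = 38 − 37/6 = 191/6.
Numerically: ≈ 31.833.
(This is only a lower bound; the true E[α(G)] may be larger.)

E[α(G)] ≥ 191/6 ≈ 31.833.


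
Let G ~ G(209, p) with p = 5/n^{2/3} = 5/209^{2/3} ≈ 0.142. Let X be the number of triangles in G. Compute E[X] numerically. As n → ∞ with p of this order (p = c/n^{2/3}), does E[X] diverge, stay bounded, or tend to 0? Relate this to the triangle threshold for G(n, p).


Number of potential triangles: C(209, 3) = 1499784.
Each occurs with probability p³ ≈ (0.142)³ ≈ 2.86166e-03.
By linearity: E[X] = C(209, 3)·p³ ≈ 1499784 · 2.86166e-03 ≈ 4291.866.
Since α = 2/3 < 1, p = c/n^{2/3} ≫ 1/n is above the triangle threshold p ~ 1/n. Asymptotically E[X] ~ (c³/6)·n^{3(1−α)} = (5³/6)·n^{1} → ∞; triangles are abundant w.h.p.

E[X] ≈ 4291.866; in regime p = Θ(1/n^{2/3}) E[X] diverges (above the triangle threshold p ~ 1/n).


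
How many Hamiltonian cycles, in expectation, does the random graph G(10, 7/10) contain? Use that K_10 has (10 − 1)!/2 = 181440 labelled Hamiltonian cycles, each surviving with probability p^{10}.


K_10 has (10 − 1)!/2 = 181440 labelled Hamiltonian cycles.
For each such Hamiltonian cycle H, let X_H = 1 if all 10 edges of H are present in G. Then P[X_H = 1] = p^{10} = (7/10)^{10} = 282475249/10000000000.
Summing the indicators: E[X] = Σ_H E[X_H] = 181440 · p^{10} = 181440 · 282475249/10000000000 = 160163466183/31250000.
Numerically: E[X] ≈ 5125.

E[X] = 181440 · (7/10)^{10} = 160163466183/31250000 ≈ 5125.


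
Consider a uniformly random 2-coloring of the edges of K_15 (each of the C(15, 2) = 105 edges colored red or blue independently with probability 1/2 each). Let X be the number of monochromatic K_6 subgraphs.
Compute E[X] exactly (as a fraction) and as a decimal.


Let X = Σ_S X_S over the C(15, 6) = 5005 subsets S of size 6, where X_S = 1 if the K_6 on S is monochromatic.
For a fixed S, the K_6 on S has C(6, 2) = 15 edges. P[all 15 edges red] = (1/2)^15, and likewise for blue, so P[monochromatic] = 2·(1/2)^15 = 2^{1 − 15} = 1/16384.
By linearity: E[X] = C(15, 6) · 2^{1 − 15} = 5005 · 1/16384 = 5005/16384.
Numerically: E[X] ≈ 0.305481.

E[X] = C(15,6)·2^(1−C(6,2)) = 5005/16384 ≈ 0.305481.


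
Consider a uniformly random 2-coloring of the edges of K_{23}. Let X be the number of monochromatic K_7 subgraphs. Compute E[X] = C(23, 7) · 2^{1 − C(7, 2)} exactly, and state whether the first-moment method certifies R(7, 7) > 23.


E[X] = C(23, 7) · 2^{1 − 21} = 245157 · 2^{−20} = 245157/1048576.
As a reduced fraction: E[X] = 245157/1048576 ≈ 0.234.
Is E[X] < 1? YES.
Since E[X] < 1, there exists a 2-coloring of K_{23} with no monochromatic K_7; hence R(7, 7) > 23.

E[X] = 245157/1048576 ≈ 0.234; E[X] < 1, so R(7, 7) > 23.


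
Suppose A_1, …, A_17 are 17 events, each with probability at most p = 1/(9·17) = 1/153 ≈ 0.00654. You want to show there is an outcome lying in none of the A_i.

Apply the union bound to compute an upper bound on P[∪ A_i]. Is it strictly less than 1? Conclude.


Union bound: P[∪_{i=1}^{17} A_i] ≤ Σ_i P[A_i] ≤ 17·p = 17·(1/153) = 1/9.
Numerically: 1/9 ≈ 0.11111.
Is 1/9 < 1? YES.
Since P[∪ A_i] ≤ 1/9 < 1, the complement has P[∩ A_i^c] ≥ 1 − 1/9 = 8/9 > 0, so some outcome avoids every A_i.

17·p = 1/9 ≈ 0.11111; existence CERTIFIED by the union bound.


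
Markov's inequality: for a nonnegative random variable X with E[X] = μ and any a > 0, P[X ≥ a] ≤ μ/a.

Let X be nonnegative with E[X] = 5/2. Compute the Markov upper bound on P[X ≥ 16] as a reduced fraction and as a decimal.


μ = E[X] = 5/2, a = 16.
Markov: P[X ≥ 16] ≤ μ/a = (5/2)/16 = 5/32.
Numerically: ≈ 0.15625.
(Since a = 16 > μ = 2.50000, the bound 5/32 is < 1 and informative.)

P[X ≥ 16] ≤ 5/32 ≈ 0.15625.


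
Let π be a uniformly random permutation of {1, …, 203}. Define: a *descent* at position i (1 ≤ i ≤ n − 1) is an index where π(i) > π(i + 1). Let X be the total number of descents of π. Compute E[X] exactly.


Write X = Σ X_I over i = 1, …, 202, with X_I the indicator of one descent.
There are 202 indicators.
For each fixed i, the pair (π(i), π(i+1)) is a uniformly random ordered pair of distinct values from {1, …, 203}; by symmetry P[π(i) > π(i+1)] = 1/2.
By linearity: E[X] = 202 · (1/2) = (203 − 1) · (1/2) = 101 ≈ 101.000000.

E[X] = 101 = 101.000000.


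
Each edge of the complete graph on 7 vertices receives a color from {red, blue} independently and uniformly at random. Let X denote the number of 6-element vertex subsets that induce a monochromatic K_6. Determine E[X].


Let X = Σ_S X_S over the C(7, 6) = 7 subsets S of size 6, where X_S = 1 if the K_6 on S is monochromatic.
For a fixed S, the K_6 on S has C(6, 2) = 15 edges. P[all 15 edges red] = (1/2)^15, and likewise for blue, so P[monochromatic] = 2·(1/2)^15 = 2^{1 − 15} = 1/16384.
By linearity: E[X] = C(7, 6) · 2^{1 − 15} = 7 · 1/16384 = 7/16384.
Numerically: E[X] ≈ 0.00043.

E[X] = C(7,6)·2^(1−C(6,2)) = 7/16384 ≈ 0.00043.


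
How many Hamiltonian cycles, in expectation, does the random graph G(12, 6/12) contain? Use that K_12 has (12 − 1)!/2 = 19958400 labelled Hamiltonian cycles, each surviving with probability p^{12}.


K_12 has (12 − 1)!/2 = 19958400 labelled Hamiltonian cycles.
For each such Hamiltonian cycle H, let X_H = 1 if all 12 edges of H are present in G. Then P[X_H = 1] = p^{12} = (1/2)^{12} = 1/4096.
By linearity: E[X] = Σ_H E[X_H] = 19958400 · p^{12} = 19958400 · 1/4096 = 155925/32.
Numerically: E[X] ≈ 4.87e+03.

E[X] = 19958400 · (1/2)^{12} = 155925/32 ≈ 4.87e+03.


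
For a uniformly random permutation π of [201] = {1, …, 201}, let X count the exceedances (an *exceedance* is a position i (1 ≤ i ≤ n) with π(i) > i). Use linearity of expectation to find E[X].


Write X = Σ_{i=1}^{201} X_i, where X_i = 1_{π(i) > i}.
For each fixed i, π(i) is uniform over {1, …, 201} (marginal of a uniform permutation), so P[π(i) > i] = (n − i)/n. Summing: Σ_{i=1}^{201} (n − i)/n = (0 + 1 + … + 200)/201 = 201(201 − 1)/(2·201) = (201 − 1)/2.
Hence E[X] = Σ_{i=1}^{201} (201 − i)/201 = 100 ≈ 100.0000.

E[X] = 100 = 100.0000.


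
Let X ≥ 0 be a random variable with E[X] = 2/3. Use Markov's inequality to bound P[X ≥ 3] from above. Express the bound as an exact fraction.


μ = E[X] = 2/3, a = 3.
Markov: P[X ≥ 3] ≤ μ/a = (2/3)/3 = 2/9.
Numerically: ≈ 0.222.
(Since a = 3 > μ = 0.667, the bound 2/9 is < 1 and informative.)

P[X ≥ 3] ≤ 2/9 ≈ 0.222.


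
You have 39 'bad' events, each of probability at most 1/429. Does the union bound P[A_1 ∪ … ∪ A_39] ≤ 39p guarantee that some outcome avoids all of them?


Union bound: P[∪_{i=1}^{39} A_i] ≤ Σ_i P[A_i] ≤ 39·p = 39·(1/429) = 1/11.
Numerically: 1/11 ≈ 0.0909091.
Is 1/11 < 1? YES.
Since P[∪ A_i] ≤ 1/11 < 1, the complement has P[∩ A_i^c] ≥ 1 − 1/11 = 10/11 > 0, so some outcome avoids every A_i.

39·p = 1/11 ≈ 0.0909091; existence CERTIFIED by the union bound.


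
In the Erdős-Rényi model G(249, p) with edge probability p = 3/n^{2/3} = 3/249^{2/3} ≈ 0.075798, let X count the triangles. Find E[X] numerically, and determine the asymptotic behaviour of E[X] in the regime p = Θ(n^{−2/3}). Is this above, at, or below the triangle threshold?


Number of potential triangles: C(249, 3) = 2542124.
Each occurs with probability p³ ≈ (0.075798)³ ≈ 4.3547685e-04.
By linearity: E[X] = C(249, 3)·p³ ≈ 2542124 · 4.3547685e-04 ≈ 1107.03614.
Since α = 2/3 < 1, p = c/n^{2/3} ≫ 1/n is above the triangle threshold p ~ 1/n. Asymptotically E[X] ~ (c³/6)·n^{3(1−α)} = (3³/6)·n^{1} → ∞; triangles are abundant w.h.p.

E[X] ≈ 1107.03614; in regime p = Θ(1/n^{2/3}) E[X] diverges (above the triangle threshold p ~ 1/n).


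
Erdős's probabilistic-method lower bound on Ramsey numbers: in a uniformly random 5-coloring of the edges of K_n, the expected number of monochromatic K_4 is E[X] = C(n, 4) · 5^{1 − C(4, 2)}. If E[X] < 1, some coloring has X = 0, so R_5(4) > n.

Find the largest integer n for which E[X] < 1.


We need C(n, 4) · 5^{1 − 6} < 1, i.e. C(n, 4) < 5^{6 − 1} = 3125.
Check values of n near the boundary:
  n = 14: C(14, 4) = 1001; 1001 < 3125? YES
  n = 15: C(15, 4) = 1365; 1365 < 3125? YES
  n = 16: C(16, 4) = 1820; 1820 < 3125? YES
  n = 17: C(17, 4) = 2380; 2380 < 3125? YES
  n = 18: C(18, 4) = 3060; 3060 < 3125? YES
  n = 19: C(19, 4) = 3876; 3876 < 3125? NO
The largest n with C(n, 4) < 3125 is n = 18 (where E[X] = 612/625 ≈ 0.9792000). Hence R_5(4) > 18, i.e. R_5(4) ≥ 19.

Largest n = 18; hence R_5(4) > 18.


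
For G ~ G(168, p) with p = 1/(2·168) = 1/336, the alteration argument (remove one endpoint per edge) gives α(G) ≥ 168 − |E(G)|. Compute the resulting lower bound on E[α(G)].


E[|E(G)|] = C(168, 2)·p = 14028 · (1/336) = 167/4.
E[α(G)] ≥ n − E[|E(G)|] = 168 − 167/4 = 505/4.
Numerically: ≈ 126.250000.
(This is only a lower bound; the true E[α(G)] may be larger.)

E[α(G)] ≥ 505/4 ≈ 126.250000.


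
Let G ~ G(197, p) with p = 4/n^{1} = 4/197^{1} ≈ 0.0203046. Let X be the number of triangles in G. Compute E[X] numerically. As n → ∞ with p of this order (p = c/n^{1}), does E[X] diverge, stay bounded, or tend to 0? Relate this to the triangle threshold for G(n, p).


Number of potential triangles: C(197, 3) = 1254890.
Each occurs with probability p³ ≈ (0.0203046)³ ≈ 8.37107621e-06.
By linearity: E[X] = C(197, 3)·p³ ≈ 1254890 · 8.37107621e-06 ≈ 10.504780.
Here α = 1, so p = 4/n is exactly at the triangle threshold p ~ 1/n. Asymptotically E[X] → c³/6 = 4³/6 = 32/3 ≈ 10.666667, a bounded constant. In this regime the triangle count is asymptotically Poisson(c³/6).

E[X] ≈ 10.504780; in regime p = Θ(1/n^{1}) E[X] stays bounded (at the triangle threshold p ~ 1/n).


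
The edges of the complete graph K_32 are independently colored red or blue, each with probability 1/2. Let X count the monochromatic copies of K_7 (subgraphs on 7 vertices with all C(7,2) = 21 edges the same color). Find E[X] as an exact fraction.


Let X = Σ_S X_S over the C(32, 7) = 3365856 subsets S of size 7, where X_S = 1 if the K_7 on S is monochromatic.
For a fixed S, the K_7 on S has C(7, 2) = 21 edges. P[all 21 edges red] = (1/2)^21, and likewise for blue, so P[monochromatic] = 2·(1/2)^21 = 2^{1 − 21} = 1/1048576.
By linearity: E[X] = C(32, 7) · 2^{1 − 21} = 3365856 · 1/1048576 = 105183/32768.
Numerically: E[X] ≈ 3.2099.

E[X] = C(32,7)·2^(1−C(7,2)) = 105183/32768 ≈ 3.2099.


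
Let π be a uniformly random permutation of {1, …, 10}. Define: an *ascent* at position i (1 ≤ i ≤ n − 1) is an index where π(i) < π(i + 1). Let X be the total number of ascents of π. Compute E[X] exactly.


Write X = Σ X_I over i = 1, …, 9, with X_I the indicator of one ascent.
There are 9 indicators.
For each fixed i, the pair (π(i), π(i+1)) is a uniformly random ordered pair of distinct values from {1, …, 10}; by symmetry P[π(i) < π(i+1)] = 1/2.
By linearity: E[X] = 9 · (1/2) = (10 − 1) · (1/2) = 9/2 ≈ 4.50000.

E[X] = 9/2 = 4.50000.


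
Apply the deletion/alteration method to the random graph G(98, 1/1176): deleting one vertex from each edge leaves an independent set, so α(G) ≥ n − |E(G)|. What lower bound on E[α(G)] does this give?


E[|E(G)|] = C(98, 2)·p = 4753 · (1/1176) = 97/24.
E[α(G)] ≥ n − E[|E(G)|] = 98 − 97/24 = 2255/24.
Numerically: ≈ 93.9583.
(This is only a lower bound; the true E[α(G)] may be larger.)

E[α(G)] ≥ 2255/24 ≈ 93.9583.


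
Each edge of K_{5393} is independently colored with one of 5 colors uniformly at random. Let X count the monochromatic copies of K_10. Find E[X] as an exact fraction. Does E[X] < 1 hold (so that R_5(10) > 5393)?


E[X] = C(5393, 10) · 5^{1 − 45} = 5687418968154238267170642278008 · 5^{−44} = 5687418968154238267170642278008/5684341886080801486968994140625.
As a reduced fraction: E[X] = 5687418968154238267170642278008/5684341886080801486968994140625 ≈ 1.0005413.
Is E[X] < 1? NO.
Since E[X] ≥ 1, the first-moment bound is inconclusive at n = 5393; it does NOT by itself certify R_5(10) > 5393.

E[X] = 5687418968154238267170642278008/5684341886080801486968994140625 ≈ 1.0005413; E[X] ≥ 1; first-moment method inconclusive here.


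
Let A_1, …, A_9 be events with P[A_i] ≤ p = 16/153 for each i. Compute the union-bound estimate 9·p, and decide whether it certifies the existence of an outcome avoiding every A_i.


Union bound: P[∪_{i=1}^{9} A_i] ≤ Σ_i P[A_i] ≤ 9·p = 9·(16/153) = 16/17.
Numerically: 16/17 ≈ 0.9411765.
Is 16/17 < 1? YES.
Since P[∪ A_i] ≤ 16/17 < 1, the complement has P[∩ A_i^c] ≥ 1 − 16/17 = 1/17 > 0, so some outcome avoids every A_i.

9·p = 16/17 ≈ 0.9411765; existence CERTIFIED by the union bound.


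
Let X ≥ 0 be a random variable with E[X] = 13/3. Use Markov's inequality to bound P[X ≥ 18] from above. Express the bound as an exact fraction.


μ = E[X] = 13/3, a = 18.
Markov: P[X ≥ 18] ≤ μ/a = (13/3)/18 = 13/54.
Numerically: ≈ 0.241.
(Since a = 18 > μ = 4.333, the bound 13/54 is < 1 and informative.)

P[X ≥ 18] ≤ 13/54 ≈ 0.241.


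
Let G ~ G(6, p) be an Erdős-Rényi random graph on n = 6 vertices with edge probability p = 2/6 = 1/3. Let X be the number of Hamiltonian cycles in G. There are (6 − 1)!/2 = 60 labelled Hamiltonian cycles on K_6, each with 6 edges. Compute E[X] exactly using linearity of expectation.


K_6 has (6 − 1)!/2 = 60 labelled Hamiltonian cycles.
For each such Hamiltonian cycle H, let X_H = 1 if all 6 edges of H are present in G. Then P[X_H = 1] = p^{6} = (1/3)^{6} = 1/729.
Summing the indicators: E[X] = Σ_H E[X_H] = 60 · p^{6} = 60 · 1/729 = 20/243.
Numerically: E[X] ≈ 0.082305.

E[X] = 60 · (1/3)^{6} = 20/243 ≈ 0.082305.


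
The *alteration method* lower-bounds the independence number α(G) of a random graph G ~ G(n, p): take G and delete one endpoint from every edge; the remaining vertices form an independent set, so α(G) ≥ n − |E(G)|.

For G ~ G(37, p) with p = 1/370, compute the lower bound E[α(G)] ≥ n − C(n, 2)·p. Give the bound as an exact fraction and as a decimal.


E[|E(G)|] = C(37, 2)·p = 666 · (1/370) = 9/5.
E[α(G)] ≥ n − E[|E(G)|] = 37 − 9/5 = 176/5.
Numerically: ≈ 35.2000.
(This is only a lower bound; the true E[α(G)] may be larger.)

E[α(G)] ≥ 176/5 ≈ 35.2000.


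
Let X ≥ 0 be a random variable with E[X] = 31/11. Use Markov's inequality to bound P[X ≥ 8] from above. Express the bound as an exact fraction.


μ = E[X] = 31/11, a = 8.
Markov: P[X ≥ 8] ≤ μ/a = (31/11)/8 = 31/88.
Numerically: ≈ 0.35227.
(Since a = 8 > μ = 2.81818, the bound 31/88 is < 1 and informative.)

P[X ≥ 8] ≤ 31/88 ≈ 0.35227.


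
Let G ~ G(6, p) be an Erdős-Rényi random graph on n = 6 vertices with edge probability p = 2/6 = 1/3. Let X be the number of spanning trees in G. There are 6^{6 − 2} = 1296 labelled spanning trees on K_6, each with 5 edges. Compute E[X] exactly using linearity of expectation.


K_6 has 6^{6 − 2} = 1296 labelled spanning trees.
For each such spanning tree H, let X_H = 1 if all 5 edges of H are present in G. Then P[X_H = 1] = p^{5} = (1/3)^{5} = 1/243.
By linearity of expectation: E[X] = Σ_H E[X_H] = 1296 · p^{5} = 1296 · 1/243 = 16/3.
Numerically: E[X] ≈ 5.33333.

E[X] = 1296 · (1/3)^{5} = 16/3 ≈ 5.33333.


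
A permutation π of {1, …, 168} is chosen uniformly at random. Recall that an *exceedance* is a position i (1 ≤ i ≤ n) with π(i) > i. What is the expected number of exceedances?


Write X = Σ_{i=1}^{168} X_i, where X_i = 1_{π(i) > i}.
For each fixed i, π(i) is uniform over {1, …, 168} (marginal of a uniform permutation), so P[π(i) > i] = (n − i)/n. Summing: Σ_{i=1}^{168} (n − i)/n = (0 + 1 + … + 167)/168 = 168(168 − 1)/(2·168) = (168 − 1)/2.
Hence E[X] = Σ_{i=1}^{168} (168 − i)/168 = 167/2 ≈ 83.50000.

E[X] = 167/2 = 83.50000.


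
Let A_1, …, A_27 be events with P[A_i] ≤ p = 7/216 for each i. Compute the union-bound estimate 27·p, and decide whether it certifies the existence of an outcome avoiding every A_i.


Union bound: P[∪_{i=1}^{27} A_i] ≤ Σ_i P[A_i] ≤ 27·p = 27·(7/216) = 7/8.
Numerically: 7/8 ≈ 0.875000.
Is 7/8 < 1? YES.
Since P[∪ A_i] ≤ 7/8 < 1, the complement has P[∩ A_i^c] ≥ 1 − 7/8 = 1/8 > 0, so some outcome avoids every A_i.

27·p = 7/8 ≈ 0.875000; existence CERTIFIED by the union bound.


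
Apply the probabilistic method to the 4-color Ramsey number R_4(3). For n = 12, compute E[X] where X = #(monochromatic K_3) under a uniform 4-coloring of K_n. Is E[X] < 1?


E[X] = C(12, 3) · 4^{1 − 3} = 220 · 4^{−2} = 220/16.
As a reduced fraction: E[X] = 55/4 ≈ 13.75000.
Is E[X] < 1? NO.
Since E[X] ≥ 1, the first-moment bound is inconclusive at n = 12; it does NOT by itself certify R_4(3) > 12.

E[X] = 55/4 ≈ 13.75000; E[X] ≥ 1; first-moment method inconclusive here.


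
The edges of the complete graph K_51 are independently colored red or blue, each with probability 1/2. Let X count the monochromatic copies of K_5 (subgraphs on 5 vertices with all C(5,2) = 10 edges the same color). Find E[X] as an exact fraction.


Let X = Σ_S X_S over the C(51, 5) = 2349060 subsets S of size 5, where X_S = 1 if the K_5 on S is monochromatic.
For a fixed S, the K_5 on S has C(5, 2) = 10 edges. P[all 10 edges red] = (1/2)^10, and likewise for blue, so P[monochromatic] = 2·(1/2)^10 = 2^{1 − 10} = 1/512.
Summing: E[X] = C(51, 5) · 2^{1 − 10} = 2349060 · 1/512 = 587265/128.
Numerically: E[X] ≈ 4588.00781.

E[X] = C(51,5)·2^(1−C(5,2)) = 587265/128 ≈ 4588.00781.


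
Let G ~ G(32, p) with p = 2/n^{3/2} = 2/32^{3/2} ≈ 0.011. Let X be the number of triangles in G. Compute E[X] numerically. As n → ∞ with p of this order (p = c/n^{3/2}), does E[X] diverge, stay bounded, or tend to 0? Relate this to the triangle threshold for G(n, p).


Number of potential triangles: C(32, 3) = 4960.
Each occurs with probability p³ ≈ (0.011)³ ≈ 1.34870e-06.
By linearity: E[X] = C(32, 3)·p³ ≈ 4960 · 1.34870e-06 ≈ 0.007.
Since α = 3/2 > 1, p = c/n^{3/2} = o(1/n) is below the triangle threshold p ~ 1/n. Asymptotically E[X] ~ (c³/6)·n^{3(1−α)} = (2³/6)·n^{-1.5} → 0, so by Markov's inequality G has no triangles w.h.p.

E[X] ≈ 0.007; in regime p = Θ(1/n^{3/2}) E[X] tends to 0 (below the triangle threshold p ~ 1/n).


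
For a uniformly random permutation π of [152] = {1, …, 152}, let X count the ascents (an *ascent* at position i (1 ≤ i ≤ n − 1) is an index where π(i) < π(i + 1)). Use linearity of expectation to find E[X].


Write X = Σ X_I over i = 1, …, 151, with X_I the indicator of one ascent.
There are 151 indicators.
For each fixed i, the pair (π(i), π(i+1)) is a uniformly random ordered pair of distinct values from {1, …, 152}; by symmetry P[π(i) < π(i+1)] = 1/2.
By linearity: E[X] = 151 · (1/2) = (152 − 1) · (1/2) = 151/2 ≈ 75.500000.

E[X] = 151/2 = 75.500000.
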